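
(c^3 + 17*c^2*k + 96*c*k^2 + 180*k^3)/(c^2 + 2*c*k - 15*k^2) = (c^2 + 12*c*k + 36*k^2)/(c - 3*k)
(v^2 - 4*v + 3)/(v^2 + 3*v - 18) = (v - 1)/(v + 6)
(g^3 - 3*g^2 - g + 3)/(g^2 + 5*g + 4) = (g^2 - 4*g + 3)/(g + 4)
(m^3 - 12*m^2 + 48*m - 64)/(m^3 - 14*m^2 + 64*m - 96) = (m - 4)/(m - 6)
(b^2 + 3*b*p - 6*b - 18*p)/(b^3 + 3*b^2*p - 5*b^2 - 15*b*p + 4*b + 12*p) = (b - 6)/(b^2 - 5*b + 4)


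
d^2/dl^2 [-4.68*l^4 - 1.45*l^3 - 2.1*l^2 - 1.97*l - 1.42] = -56.16*l^2 - 8.7*l - 4.2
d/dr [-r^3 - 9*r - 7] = -3*r^2 - 9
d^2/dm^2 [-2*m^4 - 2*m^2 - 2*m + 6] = -24*m^2 - 4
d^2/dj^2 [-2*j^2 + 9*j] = -4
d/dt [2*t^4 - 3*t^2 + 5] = 8*t^3 - 6*t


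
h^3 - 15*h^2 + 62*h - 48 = (h - 8)*(h - 6)*(h - 1)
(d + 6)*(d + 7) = d^2 + 13*d + 42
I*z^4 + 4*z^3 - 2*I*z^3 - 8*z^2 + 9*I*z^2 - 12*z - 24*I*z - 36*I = (z - 3)*(z - 6*I)*(z + 2*I)*(I*z + I)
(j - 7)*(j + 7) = j^2 - 49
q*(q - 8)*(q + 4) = q^3 - 4*q^2 - 32*q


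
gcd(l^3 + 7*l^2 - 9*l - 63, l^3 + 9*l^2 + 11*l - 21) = l^2 + 10*l + 21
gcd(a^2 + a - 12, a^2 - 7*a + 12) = a - 3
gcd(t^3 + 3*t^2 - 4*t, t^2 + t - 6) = 1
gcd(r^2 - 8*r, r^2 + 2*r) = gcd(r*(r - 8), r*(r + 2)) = r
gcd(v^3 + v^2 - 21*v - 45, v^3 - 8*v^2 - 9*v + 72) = v + 3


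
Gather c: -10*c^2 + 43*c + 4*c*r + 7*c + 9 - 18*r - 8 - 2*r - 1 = -10*c^2 + c*(4*r + 50) - 20*r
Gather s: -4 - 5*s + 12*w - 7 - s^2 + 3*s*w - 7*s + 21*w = -s^2 + s*(3*w - 12) + 33*w - 11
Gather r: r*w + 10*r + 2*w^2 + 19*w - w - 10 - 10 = r*(w + 10) + 2*w^2 + 18*w - 20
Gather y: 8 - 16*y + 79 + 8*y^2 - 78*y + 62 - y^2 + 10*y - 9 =7*y^2 - 84*y + 140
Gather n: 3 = 3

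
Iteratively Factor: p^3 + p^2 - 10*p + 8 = (p - 2)*(p^2 + 3*p - 4) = (p - 2)*(p - 1)*(p + 4)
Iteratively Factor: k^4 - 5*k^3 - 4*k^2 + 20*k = (k - 5)*(k^3 - 4*k) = k*(k - 5)*(k^2 - 4) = k*(k - 5)*(k + 2)*(k - 2)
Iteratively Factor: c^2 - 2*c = (c - 2)*(c)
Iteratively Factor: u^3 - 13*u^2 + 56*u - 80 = (u - 4)*(u^2 - 9*u + 20) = (u - 4)^2*(u - 5)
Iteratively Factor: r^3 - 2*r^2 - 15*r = (r - 5)*(r^2 + 3*r) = (r - 5)*(r + 3)*(r)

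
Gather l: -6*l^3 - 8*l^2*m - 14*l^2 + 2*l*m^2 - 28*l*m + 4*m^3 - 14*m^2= -6*l^3 + l^2*(-8*m - 14) + l*(2*m^2 - 28*m) + 4*m^3 - 14*m^2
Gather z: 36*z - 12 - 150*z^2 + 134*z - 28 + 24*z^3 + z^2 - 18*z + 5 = 24*z^3 - 149*z^2 + 152*z - 35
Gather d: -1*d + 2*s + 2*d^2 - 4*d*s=2*d^2 + d*(-4*s - 1) + 2*s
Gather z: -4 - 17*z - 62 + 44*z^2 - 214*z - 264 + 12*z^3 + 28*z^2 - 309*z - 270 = 12*z^3 + 72*z^2 - 540*z - 600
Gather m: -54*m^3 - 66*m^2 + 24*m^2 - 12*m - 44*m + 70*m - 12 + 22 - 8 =-54*m^3 - 42*m^2 + 14*m + 2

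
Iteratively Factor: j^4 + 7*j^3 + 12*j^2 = (j)*(j^3 + 7*j^2 + 12*j) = j*(j + 3)*(j^2 + 4*j) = j*(j + 3)*(j + 4)*(j)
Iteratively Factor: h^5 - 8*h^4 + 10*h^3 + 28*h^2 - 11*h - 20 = (h - 4)*(h^4 - 4*h^3 - 6*h^2 + 4*h + 5) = (h - 5)*(h - 4)*(h^3 + h^2 - h - 1) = (h - 5)*(h - 4)*(h + 1)*(h^2 - 1) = (h - 5)*(h - 4)*(h - 1)*(h + 1)*(h + 1)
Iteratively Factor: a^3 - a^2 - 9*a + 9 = (a - 3)*(a^2 + 2*a - 3) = (a - 3)*(a + 3)*(a - 1)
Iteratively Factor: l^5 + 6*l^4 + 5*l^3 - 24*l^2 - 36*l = (l - 2)*(l^4 + 8*l^3 + 21*l^2 + 18*l) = (l - 2)*(l + 2)*(l^3 + 6*l^2 + 9*l) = (l - 2)*(l + 2)*(l + 3)*(l^2 + 3*l) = l*(l - 2)*(l + 2)*(l + 3)*(l + 3)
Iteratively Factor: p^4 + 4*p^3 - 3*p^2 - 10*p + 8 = (p + 4)*(p^3 - 3*p + 2) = (p - 1)*(p + 4)*(p^2 + p - 2) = (p - 1)^2*(p + 4)*(p + 2)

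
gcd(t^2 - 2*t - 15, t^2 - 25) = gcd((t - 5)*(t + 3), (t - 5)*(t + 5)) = t - 5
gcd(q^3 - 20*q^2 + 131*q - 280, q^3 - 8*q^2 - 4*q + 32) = q - 8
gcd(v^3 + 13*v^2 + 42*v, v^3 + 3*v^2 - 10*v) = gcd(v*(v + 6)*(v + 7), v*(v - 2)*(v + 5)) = v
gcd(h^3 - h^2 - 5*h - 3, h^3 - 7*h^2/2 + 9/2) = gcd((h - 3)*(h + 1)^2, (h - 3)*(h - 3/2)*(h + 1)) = h^2 - 2*h - 3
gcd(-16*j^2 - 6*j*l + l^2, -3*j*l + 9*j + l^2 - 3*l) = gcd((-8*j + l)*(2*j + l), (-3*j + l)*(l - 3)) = 1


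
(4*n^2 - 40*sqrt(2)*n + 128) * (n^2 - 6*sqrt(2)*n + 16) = 4*n^4 - 64*sqrt(2)*n^3 + 672*n^2 - 1408*sqrt(2)*n + 2048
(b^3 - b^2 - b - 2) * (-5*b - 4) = -5*b^4 + b^3 + 9*b^2 + 14*b + 8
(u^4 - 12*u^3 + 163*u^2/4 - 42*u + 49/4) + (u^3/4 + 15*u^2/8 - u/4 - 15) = u^4 - 47*u^3/4 + 341*u^2/8 - 169*u/4 - 11/4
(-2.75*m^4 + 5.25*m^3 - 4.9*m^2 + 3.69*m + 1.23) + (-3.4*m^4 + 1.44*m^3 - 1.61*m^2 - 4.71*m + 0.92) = -6.15*m^4 + 6.69*m^3 - 6.51*m^2 - 1.02*m + 2.15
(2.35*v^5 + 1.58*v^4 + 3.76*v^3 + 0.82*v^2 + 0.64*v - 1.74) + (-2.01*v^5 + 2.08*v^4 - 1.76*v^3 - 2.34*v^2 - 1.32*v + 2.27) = 0.34*v^5 + 3.66*v^4 + 2.0*v^3 - 1.52*v^2 - 0.68*v + 0.53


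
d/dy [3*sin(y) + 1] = 3*cos(y)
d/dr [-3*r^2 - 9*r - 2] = -6*r - 9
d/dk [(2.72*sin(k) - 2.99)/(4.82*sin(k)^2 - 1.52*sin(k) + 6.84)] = (-13.1104*sin(k)^2 + 28.8236*sin(k) + 14.06)*cos(k)/(23.2324*sin(k)^4 - 14.6528*sin(k)^3 + 68.248*sin(k)^2 - 20.7936*sin(k) + 46.7856)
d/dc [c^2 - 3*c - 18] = 2*c - 3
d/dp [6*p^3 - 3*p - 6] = 18*p^2 - 3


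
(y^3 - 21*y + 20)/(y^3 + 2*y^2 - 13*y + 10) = (y - 4)/(y - 2)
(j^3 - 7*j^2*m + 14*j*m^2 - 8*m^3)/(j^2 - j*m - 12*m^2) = (j^2 - 3*j*m + 2*m^2)/(j + 3*m)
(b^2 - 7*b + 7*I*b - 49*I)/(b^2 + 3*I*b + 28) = (b - 7)/(b - 4*I)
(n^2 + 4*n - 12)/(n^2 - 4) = (n + 6)/(n + 2)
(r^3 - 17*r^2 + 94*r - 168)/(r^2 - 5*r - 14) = (r^2 - 10*r + 24)/(r + 2)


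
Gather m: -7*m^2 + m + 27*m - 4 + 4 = -7*m^2 + 28*m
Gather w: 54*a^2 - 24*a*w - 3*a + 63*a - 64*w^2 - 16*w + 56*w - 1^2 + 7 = 54*a^2 + 60*a - 64*w^2 + w*(40 - 24*a) + 6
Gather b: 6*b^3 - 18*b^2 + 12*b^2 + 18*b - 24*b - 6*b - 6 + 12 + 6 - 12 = 6*b^3 - 6*b^2 - 12*b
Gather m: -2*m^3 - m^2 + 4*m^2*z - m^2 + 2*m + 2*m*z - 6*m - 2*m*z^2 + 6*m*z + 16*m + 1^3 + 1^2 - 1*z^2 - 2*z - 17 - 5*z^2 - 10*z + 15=-2*m^3 + m^2*(4*z - 2) + m*(-2*z^2 + 8*z + 12) - 6*z^2 - 12*z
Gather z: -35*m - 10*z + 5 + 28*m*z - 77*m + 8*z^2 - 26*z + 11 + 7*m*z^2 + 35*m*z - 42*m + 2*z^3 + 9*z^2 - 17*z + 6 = -154*m + 2*z^3 + z^2*(7*m + 17) + z*(63*m - 53) + 22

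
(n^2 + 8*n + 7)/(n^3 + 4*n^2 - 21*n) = (n + 1)/(n*(n - 3))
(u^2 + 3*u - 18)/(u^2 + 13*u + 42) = (u - 3)/(u + 7)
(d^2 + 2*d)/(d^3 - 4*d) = 1/(d - 2)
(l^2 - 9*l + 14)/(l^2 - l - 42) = (l - 2)/(l + 6)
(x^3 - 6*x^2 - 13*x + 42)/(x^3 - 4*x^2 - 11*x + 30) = (x - 7)/(x - 5)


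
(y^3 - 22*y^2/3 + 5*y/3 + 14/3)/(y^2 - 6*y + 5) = (3*y^2 - 19*y - 14)/(3*(y - 5))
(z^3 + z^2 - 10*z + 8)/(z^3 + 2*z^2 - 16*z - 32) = (z^2 - 3*z + 2)/(z^2 - 2*z - 8)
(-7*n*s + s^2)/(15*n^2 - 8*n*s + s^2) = s*(-7*n + s)/(15*n^2 - 8*n*s + s^2)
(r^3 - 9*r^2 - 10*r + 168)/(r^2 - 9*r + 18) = (r^2 - 3*r - 28)/(r - 3)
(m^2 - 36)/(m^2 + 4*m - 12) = (m - 6)/(m - 2)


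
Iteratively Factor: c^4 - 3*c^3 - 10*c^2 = (c)*(c^3 - 3*c^2 - 10*c) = c*(c + 2)*(c^2 - 5*c) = c^2*(c + 2)*(c - 5)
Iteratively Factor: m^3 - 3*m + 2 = (m + 2)*(m^2 - 2*m + 1) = (m - 1)*(m + 2)*(m - 1)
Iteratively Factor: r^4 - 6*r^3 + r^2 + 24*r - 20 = (r + 2)*(r^3 - 8*r^2 + 17*r - 10) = (r - 5)*(r + 2)*(r^2 - 3*r + 2) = (r - 5)*(r - 1)*(r + 2)*(r - 2)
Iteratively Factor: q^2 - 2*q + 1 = (q - 1)*(q - 1)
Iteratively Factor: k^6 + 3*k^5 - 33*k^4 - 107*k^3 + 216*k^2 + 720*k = (k + 4)*(k^5 - k^4 - 29*k^3 + 9*k^2 + 180*k) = (k - 3)*(k + 4)*(k^4 + 2*k^3 - 23*k^2 - 60*k) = (k - 3)*(k + 3)*(k + 4)*(k^3 - k^2 - 20*k) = k*(k - 3)*(k + 3)*(k + 4)*(k^2 - k - 20) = k*(k - 3)*(k + 3)*(k + 4)^2*(k - 5)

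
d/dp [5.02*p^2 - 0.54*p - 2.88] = 10.04*p - 0.54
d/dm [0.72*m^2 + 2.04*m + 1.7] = 1.44*m + 2.04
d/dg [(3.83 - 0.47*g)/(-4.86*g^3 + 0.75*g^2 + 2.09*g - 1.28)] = (-4.5684*g^3 + 56.1939*g^2 - 5.745*g - 7.4031)/(23.6196*g^6 - 7.29*g^5 - 19.7523*g^4 + 15.5766*g^3 + 2.4481*g^2 - 5.3504*g + 1.6384)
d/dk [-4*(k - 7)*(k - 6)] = 52 - 8*k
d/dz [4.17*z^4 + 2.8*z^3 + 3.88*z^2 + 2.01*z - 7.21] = 16.68*z^3 + 8.4*z^2 + 7.76*z + 2.01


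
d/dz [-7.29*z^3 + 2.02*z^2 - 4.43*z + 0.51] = -21.87*z^2 + 4.04*z - 4.43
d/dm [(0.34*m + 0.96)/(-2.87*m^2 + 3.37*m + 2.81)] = (0.9758*m^2 + 5.5104*m - 2.2798)/(8.2369*m^4 - 19.3438*m^3 - 4.7725*m^2 + 18.9394*m + 7.8961)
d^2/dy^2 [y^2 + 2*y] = 2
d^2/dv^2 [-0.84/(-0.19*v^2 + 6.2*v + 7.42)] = (0.060648*v^2 - 1.97904*v - 0.84*(0.38*v - 6.2)*(0.76*v - 12.4) - 2.368464)/(-0.19*v^2 + 6.2*v + 7.42)^3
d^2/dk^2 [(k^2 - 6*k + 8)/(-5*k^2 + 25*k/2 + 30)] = 56/(5*(8*k^3 + 36*k^2 + 54*k + 27))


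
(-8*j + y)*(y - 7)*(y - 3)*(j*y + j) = -8*j^2*y^3 + 72*j^2*y^2 - 88*j^2*y - 168*j^2 + j*y^4 - 9*j*y^3 + 11*j*y^2 + 21*j*y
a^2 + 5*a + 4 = (a + 1)*(a + 4)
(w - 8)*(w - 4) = w^2 - 12*w + 32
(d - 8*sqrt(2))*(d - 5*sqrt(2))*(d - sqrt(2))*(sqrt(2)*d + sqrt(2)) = sqrt(2)*d^4 - 28*d^3 + sqrt(2)*d^3 - 28*d^2 + 106*sqrt(2)*d^2 - 160*d + 106*sqrt(2)*d - 160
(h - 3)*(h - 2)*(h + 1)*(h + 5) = h^4 + h^3 - 19*h^2 + 11*h + 30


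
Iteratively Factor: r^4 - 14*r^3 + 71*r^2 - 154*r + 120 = (r - 3)*(r^3 - 11*r^2 + 38*r - 40) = (r - 5)*(r - 3)*(r^2 - 6*r + 8) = (r - 5)*(r - 4)*(r - 3)*(r - 2)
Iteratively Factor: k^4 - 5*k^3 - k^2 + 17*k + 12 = (k - 4)*(k^3 - k^2 - 5*k - 3) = (k - 4)*(k + 1)*(k^2 - 2*k - 3) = (k - 4)*(k - 3)*(k + 1)*(k + 1)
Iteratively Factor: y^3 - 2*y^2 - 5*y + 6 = (y - 1)*(y^2 - y - 6) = (y - 1)*(y + 2)*(y - 3)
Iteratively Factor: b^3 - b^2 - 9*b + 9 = (b - 3)*(b^2 + 2*b - 3) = (b - 3)*(b - 1)*(b + 3)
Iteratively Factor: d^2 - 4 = (d - 2)*(d + 2)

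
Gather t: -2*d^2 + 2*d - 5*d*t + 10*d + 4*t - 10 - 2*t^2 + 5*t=-2*d^2 + 12*d - 2*t^2 + t*(9 - 5*d) - 10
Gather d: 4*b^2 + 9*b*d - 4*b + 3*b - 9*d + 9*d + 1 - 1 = 4*b^2 + 9*b*d - b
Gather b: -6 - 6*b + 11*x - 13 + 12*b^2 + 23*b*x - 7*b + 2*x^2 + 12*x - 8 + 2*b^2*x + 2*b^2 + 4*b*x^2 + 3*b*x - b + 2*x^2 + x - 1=b^2*(2*x + 14) + b*(4*x^2 + 26*x - 14) + 4*x^2 + 24*x - 28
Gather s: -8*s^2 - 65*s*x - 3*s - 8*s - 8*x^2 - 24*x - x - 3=-8*s^2 + s*(-65*x - 11) - 8*x^2 - 25*x - 3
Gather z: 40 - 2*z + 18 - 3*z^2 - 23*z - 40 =-3*z^2 - 25*z + 18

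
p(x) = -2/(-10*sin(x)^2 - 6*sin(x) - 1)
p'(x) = -2*(20*sin(x)*cos(x) + 6*cos(x))/(-10*sin(x)^2 - 6*sin(x) - 1)^2 = -4*(10*sin(x) + 3)*cos(x)/(10*sin(x)^2 + 6*sin(x) + 1)^2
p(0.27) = 0.60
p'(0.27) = -1.99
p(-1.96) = 0.50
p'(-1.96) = -0.59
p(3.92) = 1.16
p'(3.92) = -3.88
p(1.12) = 0.14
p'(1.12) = -0.10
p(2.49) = 0.24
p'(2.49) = 0.42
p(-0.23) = 13.17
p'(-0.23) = -121.61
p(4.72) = 0.40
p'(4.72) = 0.01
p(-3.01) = 5.20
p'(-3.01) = 45.18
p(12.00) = 3.03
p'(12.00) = 18.35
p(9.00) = 0.39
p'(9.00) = 0.97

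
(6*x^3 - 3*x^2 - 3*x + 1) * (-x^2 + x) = -6*x^5 + 9*x^4 - 4*x^2 + x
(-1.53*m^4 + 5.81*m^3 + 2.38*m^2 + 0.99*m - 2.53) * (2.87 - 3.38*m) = 5.1714*m^5 - 24.0289*m^4 + 8.6303*m^3 + 3.4844*m^2 + 11.3927*m - 7.2611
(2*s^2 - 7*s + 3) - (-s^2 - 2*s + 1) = 3*s^2 - 5*s + 2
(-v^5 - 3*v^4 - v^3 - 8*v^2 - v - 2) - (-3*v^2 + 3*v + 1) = -v^5 - 3*v^4 - v^3 - 5*v^2 - 4*v - 3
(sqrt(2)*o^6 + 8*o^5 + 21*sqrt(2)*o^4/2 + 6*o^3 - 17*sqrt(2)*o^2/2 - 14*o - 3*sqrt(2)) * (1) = sqrt(2)*o^6 + 8*o^5 + 21*sqrt(2)*o^4/2 + 6*o^3 - 17*sqrt(2)*o^2/2 - 14*o - 3*sqrt(2)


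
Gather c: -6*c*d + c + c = c*(2 - 6*d)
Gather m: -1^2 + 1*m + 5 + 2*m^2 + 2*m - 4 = 2*m^2 + 3*m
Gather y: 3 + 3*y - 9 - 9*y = -6*y - 6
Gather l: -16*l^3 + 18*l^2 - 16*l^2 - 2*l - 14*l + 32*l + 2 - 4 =-16*l^3 + 2*l^2 + 16*l - 2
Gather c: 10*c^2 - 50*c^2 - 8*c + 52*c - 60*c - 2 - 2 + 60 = -40*c^2 - 16*c + 56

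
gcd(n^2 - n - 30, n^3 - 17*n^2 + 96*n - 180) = n - 6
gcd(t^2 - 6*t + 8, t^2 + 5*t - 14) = t - 2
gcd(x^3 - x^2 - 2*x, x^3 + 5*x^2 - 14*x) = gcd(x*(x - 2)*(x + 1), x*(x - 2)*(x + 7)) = x^2 - 2*x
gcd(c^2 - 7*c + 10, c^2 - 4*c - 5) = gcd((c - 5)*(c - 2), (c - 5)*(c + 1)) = c - 5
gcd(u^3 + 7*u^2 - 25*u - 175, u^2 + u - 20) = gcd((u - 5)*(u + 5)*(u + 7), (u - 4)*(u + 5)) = u + 5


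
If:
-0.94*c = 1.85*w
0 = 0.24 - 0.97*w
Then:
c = -0.49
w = 0.25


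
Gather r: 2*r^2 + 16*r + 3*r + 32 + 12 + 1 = 2*r^2 + 19*r + 45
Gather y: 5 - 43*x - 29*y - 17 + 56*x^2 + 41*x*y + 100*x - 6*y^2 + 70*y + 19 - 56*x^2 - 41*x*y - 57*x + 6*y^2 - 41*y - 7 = 0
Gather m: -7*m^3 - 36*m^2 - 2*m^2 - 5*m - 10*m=-7*m^3 - 38*m^2 - 15*m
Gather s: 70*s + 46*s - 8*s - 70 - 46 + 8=108*s - 108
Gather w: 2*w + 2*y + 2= 2*w + 2*y + 2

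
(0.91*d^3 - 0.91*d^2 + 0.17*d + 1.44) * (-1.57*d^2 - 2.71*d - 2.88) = -1.4287*d^5 - 1.0374*d^4 - 0.4216*d^3 - 0.1007*d^2 - 4.392*d - 4.1472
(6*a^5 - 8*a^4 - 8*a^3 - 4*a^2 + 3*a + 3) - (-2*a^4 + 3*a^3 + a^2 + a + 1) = 6*a^5 - 6*a^4 - 11*a^3 - 5*a^2 + 2*a + 2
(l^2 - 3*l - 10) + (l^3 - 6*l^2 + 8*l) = l^3 - 5*l^2 + 5*l - 10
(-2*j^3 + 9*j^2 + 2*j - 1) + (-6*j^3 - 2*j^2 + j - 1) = -8*j^3 + 7*j^2 + 3*j - 2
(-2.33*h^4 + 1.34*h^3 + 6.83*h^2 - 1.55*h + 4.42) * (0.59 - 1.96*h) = 4.5668*h^5 - 4.0011*h^4 - 12.5962*h^3 + 7.0677*h^2 - 9.5777*h + 2.6078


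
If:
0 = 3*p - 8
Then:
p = 8/3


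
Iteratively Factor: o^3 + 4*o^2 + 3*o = (o + 3)*(o^2 + o) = o*(o + 3)*(o + 1)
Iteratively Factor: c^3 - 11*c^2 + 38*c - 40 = (c - 2)*(c^2 - 9*c + 20) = (c - 4)*(c - 2)*(c - 5)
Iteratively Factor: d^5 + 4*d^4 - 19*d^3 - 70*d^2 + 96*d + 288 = (d + 4)*(d^4 - 19*d^2 + 6*d + 72) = (d - 3)*(d + 4)*(d^3 + 3*d^2 - 10*d - 24) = (d - 3)^2*(d + 4)*(d^2 + 6*d + 8) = (d - 3)^2*(d + 2)*(d + 4)*(d + 4)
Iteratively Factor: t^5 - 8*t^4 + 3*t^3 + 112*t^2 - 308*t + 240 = (t - 2)*(t^4 - 6*t^3 - 9*t^2 + 94*t - 120) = (t - 3)*(t - 2)*(t^3 - 3*t^2 - 18*t + 40) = (t - 3)*(t - 2)^2*(t^2 - t - 20) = (t - 3)*(t - 2)^2*(t + 4)*(t - 5)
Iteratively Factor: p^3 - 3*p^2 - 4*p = (p - 4)*(p^2 + p) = (p - 4)*(p + 1)*(p)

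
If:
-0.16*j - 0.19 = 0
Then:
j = -1.19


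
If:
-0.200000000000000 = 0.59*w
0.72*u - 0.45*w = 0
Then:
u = -0.21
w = -0.34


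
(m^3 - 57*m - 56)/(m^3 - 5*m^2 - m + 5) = (m^2 - m - 56)/(m^2 - 6*m + 5)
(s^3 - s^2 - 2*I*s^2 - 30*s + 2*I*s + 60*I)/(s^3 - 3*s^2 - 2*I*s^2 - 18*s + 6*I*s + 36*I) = (s + 5)/(s + 3)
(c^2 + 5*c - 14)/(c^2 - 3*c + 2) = (c + 7)/(c - 1)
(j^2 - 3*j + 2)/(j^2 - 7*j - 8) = (-j^2 + 3*j - 2)/(-j^2 + 7*j + 8)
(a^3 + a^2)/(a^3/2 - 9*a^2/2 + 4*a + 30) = 2*a^2*(a + 1)/(a^3 - 9*a^2 + 8*a + 60)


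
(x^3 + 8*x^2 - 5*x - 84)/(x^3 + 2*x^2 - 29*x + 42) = (x + 4)/(x - 2)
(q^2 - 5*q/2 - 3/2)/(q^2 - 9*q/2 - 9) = (-2*q^2 + 5*q + 3)/(-2*q^2 + 9*q + 18)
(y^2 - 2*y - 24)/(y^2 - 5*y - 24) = (-y^2 + 2*y + 24)/(-y^2 + 5*y + 24)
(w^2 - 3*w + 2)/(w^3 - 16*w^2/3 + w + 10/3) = 3*(w - 2)/(3*w^2 - 13*w - 10)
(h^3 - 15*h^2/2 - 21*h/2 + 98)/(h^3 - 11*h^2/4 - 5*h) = 2*(2*h^2 - 7*h - 49)/(h*(4*h + 5))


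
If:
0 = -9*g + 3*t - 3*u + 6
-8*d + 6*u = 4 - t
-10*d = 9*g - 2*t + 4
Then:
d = u/2 - 7/9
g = -u - 2/27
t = -2*u - 20/9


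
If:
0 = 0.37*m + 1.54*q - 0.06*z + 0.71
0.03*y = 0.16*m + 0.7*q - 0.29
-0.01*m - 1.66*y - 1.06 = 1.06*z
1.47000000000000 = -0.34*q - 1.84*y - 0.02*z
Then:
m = -49.94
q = 11.70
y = -3.01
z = 4.18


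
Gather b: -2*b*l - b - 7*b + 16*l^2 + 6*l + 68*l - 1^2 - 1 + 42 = b*(-2*l - 8) + 16*l^2 + 74*l + 40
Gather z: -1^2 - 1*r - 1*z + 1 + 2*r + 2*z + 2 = r + z + 2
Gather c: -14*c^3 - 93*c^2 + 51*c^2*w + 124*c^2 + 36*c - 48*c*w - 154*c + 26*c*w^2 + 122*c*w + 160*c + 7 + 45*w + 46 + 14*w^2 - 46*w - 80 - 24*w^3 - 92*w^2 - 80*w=-14*c^3 + c^2*(51*w + 31) + c*(26*w^2 + 74*w + 42) - 24*w^3 - 78*w^2 - 81*w - 27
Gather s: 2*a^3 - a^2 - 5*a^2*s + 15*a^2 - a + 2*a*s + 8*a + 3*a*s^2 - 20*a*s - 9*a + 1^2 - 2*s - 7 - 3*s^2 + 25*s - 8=2*a^3 + 14*a^2 - 2*a + s^2*(3*a - 3) + s*(-5*a^2 - 18*a + 23) - 14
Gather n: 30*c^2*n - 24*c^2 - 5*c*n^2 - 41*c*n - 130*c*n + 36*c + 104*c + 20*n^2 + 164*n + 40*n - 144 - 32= -24*c^2 + 140*c + n^2*(20 - 5*c) + n*(30*c^2 - 171*c + 204) - 176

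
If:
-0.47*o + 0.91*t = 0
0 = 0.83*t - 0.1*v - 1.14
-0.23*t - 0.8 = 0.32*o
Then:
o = -1.82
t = -0.94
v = -19.22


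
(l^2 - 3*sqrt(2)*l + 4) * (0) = 0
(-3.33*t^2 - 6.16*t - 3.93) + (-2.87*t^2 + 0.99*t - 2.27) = -6.2*t^2 - 5.17*t - 6.2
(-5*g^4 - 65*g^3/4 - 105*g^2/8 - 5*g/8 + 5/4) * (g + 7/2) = -5*g^5 - 135*g^4/4 - 70*g^3 - 745*g^2/16 - 15*g/16 + 35/8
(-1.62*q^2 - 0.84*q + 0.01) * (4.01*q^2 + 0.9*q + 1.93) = -6.4962*q^4 - 4.8264*q^3 - 3.8425*q^2 - 1.6122*q + 0.0193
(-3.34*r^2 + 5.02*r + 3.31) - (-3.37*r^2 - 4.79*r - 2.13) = 0.0300000000000002*r^2 + 9.81*r + 5.44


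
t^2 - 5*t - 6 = (t - 6)*(t + 1)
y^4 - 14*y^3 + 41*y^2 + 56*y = y*(y - 8)*(y - 7)*(y + 1)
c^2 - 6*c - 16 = (c - 8)*(c + 2)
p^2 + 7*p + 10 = (p + 2)*(p + 5)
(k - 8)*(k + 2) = k^2 - 6*k - 16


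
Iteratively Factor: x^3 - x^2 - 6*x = (x)*(x^2 - x - 6) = x*(x + 2)*(x - 3)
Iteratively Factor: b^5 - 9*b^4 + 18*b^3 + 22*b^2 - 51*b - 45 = (b + 1)*(b^4 - 10*b^3 + 28*b^2 - 6*b - 45) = (b - 3)*(b + 1)*(b^3 - 7*b^2 + 7*b + 15) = (b - 5)*(b - 3)*(b + 1)*(b^2 - 2*b - 3) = (b - 5)*(b - 3)^2*(b + 1)*(b + 1)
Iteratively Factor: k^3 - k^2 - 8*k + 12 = (k - 2)*(k^2 + k - 6) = (k - 2)*(k + 3)*(k - 2)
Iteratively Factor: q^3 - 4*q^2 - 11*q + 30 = (q - 5)*(q^2 + q - 6) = (q - 5)*(q - 2)*(q + 3)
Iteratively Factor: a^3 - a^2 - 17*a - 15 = (a + 1)*(a^2 - 2*a - 15) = (a + 1)*(a + 3)*(a - 5)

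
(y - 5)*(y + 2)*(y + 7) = y^3 + 4*y^2 - 31*y - 70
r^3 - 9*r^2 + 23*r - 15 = (r - 5)*(r - 3)*(r - 1)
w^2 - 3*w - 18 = (w - 6)*(w + 3)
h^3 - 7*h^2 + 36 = (h - 6)*(h - 3)*(h + 2)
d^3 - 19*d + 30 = (d - 3)*(d - 2)*(d + 5)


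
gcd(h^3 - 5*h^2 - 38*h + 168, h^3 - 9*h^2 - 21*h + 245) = h - 7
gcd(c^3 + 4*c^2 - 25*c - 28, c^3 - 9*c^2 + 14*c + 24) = c^2 - 3*c - 4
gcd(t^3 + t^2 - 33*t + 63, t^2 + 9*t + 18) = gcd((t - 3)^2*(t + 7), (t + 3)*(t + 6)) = 1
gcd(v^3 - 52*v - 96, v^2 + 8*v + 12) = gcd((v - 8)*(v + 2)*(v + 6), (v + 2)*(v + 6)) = v^2 + 8*v + 12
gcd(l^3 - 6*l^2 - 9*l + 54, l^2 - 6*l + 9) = l - 3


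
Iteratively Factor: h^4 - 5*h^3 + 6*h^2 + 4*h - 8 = (h + 1)*(h^3 - 6*h^2 + 12*h - 8) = (h - 2)*(h + 1)*(h^2 - 4*h + 4) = (h - 2)^2*(h + 1)*(h - 2)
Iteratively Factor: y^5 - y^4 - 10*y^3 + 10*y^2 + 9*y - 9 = (y + 1)*(y^4 - 2*y^3 - 8*y^2 + 18*y - 9) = (y - 1)*(y + 1)*(y^3 - y^2 - 9*y + 9) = (y - 3)*(y - 1)*(y + 1)*(y^2 + 2*y - 3) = (y - 3)*(y - 1)*(y + 1)*(y + 3)*(y - 1)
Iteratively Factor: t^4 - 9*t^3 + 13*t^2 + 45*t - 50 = (t - 5)*(t^3 - 4*t^2 - 7*t + 10) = (t - 5)*(t + 2)*(t^2 - 6*t + 5) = (t - 5)*(t - 1)*(t + 2)*(t - 5)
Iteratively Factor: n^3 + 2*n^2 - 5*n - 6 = (n - 2)*(n^2 + 4*n + 3) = (n - 2)*(n + 3)*(n + 1)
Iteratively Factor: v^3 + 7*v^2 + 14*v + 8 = (v + 4)*(v^2 + 3*v + 2) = (v + 2)*(v + 4)*(v + 1)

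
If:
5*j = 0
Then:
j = 0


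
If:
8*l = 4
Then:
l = 1/2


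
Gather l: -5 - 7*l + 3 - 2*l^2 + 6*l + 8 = -2*l^2 - l + 6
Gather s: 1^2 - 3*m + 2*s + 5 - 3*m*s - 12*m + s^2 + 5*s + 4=-15*m + s^2 + s*(7 - 3*m) + 10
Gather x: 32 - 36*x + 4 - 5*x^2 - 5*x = -5*x^2 - 41*x + 36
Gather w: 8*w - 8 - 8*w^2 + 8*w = -8*w^2 + 16*w - 8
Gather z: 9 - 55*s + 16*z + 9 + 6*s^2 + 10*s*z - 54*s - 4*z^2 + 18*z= 6*s^2 - 109*s - 4*z^2 + z*(10*s + 34) + 18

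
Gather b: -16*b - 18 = -16*b - 18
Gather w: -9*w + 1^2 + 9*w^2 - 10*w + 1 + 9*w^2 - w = 18*w^2 - 20*w + 2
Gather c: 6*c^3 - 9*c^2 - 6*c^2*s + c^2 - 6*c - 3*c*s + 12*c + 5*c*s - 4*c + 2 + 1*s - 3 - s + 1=6*c^3 + c^2*(-6*s - 8) + c*(2*s + 2)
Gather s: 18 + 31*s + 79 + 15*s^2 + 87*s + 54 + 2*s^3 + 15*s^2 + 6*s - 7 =2*s^3 + 30*s^2 + 124*s + 144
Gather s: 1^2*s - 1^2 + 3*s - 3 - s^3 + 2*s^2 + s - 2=-s^3 + 2*s^2 + 5*s - 6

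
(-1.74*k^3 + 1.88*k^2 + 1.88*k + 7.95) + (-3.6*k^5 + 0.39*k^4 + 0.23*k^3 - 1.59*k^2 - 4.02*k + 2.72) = -3.6*k^5 + 0.39*k^4 - 1.51*k^3 + 0.29*k^2 - 2.14*k + 10.67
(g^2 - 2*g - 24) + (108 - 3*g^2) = -2*g^2 - 2*g + 84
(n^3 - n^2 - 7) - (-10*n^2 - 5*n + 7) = n^3 + 9*n^2 + 5*n - 14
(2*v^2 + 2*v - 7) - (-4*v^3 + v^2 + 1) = 4*v^3 + v^2 + 2*v - 8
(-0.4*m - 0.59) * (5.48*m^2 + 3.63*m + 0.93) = -2.192*m^3 - 4.6852*m^2 - 2.5137*m - 0.5487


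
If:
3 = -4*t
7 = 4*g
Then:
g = 7/4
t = -3/4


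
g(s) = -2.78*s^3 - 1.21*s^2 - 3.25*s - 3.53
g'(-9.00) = -657.01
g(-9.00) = 1954.33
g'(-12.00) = -1175.17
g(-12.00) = 4665.07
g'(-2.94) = -68.22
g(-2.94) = 66.21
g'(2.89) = -79.90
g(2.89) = -90.13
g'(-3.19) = -80.40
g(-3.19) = 84.77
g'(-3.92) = -121.92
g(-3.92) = 158.07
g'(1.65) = -29.95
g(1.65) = -24.67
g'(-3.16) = -78.88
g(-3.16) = 82.38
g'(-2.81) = -62.30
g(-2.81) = 57.73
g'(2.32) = -53.75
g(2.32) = -52.30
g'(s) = -8.34*s^2 - 2.42*s - 3.25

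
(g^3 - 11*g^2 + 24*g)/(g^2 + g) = (g^2 - 11*g + 24)/(g + 1)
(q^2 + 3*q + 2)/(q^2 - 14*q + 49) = (q^2 + 3*q + 2)/(q^2 - 14*q + 49)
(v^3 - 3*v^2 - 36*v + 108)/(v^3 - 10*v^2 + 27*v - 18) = (v + 6)/(v - 1)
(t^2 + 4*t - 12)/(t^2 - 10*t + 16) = (t + 6)/(t - 8)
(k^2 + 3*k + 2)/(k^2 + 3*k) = (k^2 + 3*k + 2)/(k*(k + 3))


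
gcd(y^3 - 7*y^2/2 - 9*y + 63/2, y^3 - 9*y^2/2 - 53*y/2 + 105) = y - 7/2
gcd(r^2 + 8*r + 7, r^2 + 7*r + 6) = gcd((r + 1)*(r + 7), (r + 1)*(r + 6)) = r + 1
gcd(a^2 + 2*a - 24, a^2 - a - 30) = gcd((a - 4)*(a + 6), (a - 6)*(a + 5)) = 1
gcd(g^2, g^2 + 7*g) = g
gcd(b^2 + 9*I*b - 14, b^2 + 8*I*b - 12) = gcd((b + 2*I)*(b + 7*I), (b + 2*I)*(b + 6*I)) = b + 2*I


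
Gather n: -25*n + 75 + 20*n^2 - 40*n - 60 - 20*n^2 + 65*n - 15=0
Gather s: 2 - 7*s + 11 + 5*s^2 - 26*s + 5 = 5*s^2 - 33*s + 18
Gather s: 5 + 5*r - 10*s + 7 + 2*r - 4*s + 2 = 7*r - 14*s + 14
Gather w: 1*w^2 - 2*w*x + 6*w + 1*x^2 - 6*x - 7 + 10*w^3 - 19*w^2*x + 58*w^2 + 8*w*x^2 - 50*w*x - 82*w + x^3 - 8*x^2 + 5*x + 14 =10*w^3 + w^2*(59 - 19*x) + w*(8*x^2 - 52*x - 76) + x^3 - 7*x^2 - x + 7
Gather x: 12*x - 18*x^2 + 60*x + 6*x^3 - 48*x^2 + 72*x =6*x^3 - 66*x^2 + 144*x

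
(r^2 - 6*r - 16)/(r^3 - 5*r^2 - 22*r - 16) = 1/(r + 1)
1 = 1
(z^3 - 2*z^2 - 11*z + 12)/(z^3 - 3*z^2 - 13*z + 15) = (z - 4)/(z - 5)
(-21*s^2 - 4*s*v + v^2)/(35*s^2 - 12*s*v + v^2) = (-3*s - v)/(5*s - v)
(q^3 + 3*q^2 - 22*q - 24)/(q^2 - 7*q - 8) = (q^2 + 2*q - 24)/(q - 8)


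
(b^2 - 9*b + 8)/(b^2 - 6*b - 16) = (b - 1)/(b + 2)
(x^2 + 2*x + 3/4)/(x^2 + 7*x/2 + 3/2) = (x + 3/2)/(x + 3)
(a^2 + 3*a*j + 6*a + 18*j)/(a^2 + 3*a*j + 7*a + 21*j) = (a + 6)/(a + 7)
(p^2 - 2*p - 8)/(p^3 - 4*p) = (p - 4)/(p*(p - 2))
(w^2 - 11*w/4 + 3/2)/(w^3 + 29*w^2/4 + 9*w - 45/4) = (w - 2)/(w^2 + 8*w + 15)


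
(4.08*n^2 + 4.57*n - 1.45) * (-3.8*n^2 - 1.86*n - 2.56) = -15.504*n^4 - 24.9548*n^3 - 13.435*n^2 - 9.0022*n + 3.712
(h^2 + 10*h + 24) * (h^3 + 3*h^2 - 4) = h^5 + 13*h^4 + 54*h^3 + 68*h^2 - 40*h - 96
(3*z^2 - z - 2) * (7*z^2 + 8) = 21*z^4 - 7*z^3 + 10*z^2 - 8*z - 16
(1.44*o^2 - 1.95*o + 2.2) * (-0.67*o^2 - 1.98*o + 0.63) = -0.9648*o^4 - 1.5447*o^3 + 3.2942*o^2 - 5.5845*o + 1.386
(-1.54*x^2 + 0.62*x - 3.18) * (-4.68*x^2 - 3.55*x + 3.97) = 7.2072*x^4 + 2.5654*x^3 + 6.5676*x^2 + 13.7504*x - 12.6246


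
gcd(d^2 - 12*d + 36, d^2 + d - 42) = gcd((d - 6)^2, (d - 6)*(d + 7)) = d - 6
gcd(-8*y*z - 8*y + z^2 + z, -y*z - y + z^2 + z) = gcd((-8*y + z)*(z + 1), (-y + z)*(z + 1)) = z + 1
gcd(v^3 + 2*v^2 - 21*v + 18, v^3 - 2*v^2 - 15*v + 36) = v - 3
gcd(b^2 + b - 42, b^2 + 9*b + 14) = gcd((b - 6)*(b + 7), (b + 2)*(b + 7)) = b + 7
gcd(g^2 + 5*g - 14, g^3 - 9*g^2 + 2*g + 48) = 1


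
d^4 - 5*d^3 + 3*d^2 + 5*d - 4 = (d - 4)*(d - 1)^2*(d + 1)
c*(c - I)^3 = c^4 - 3*I*c^3 - 3*c^2 + I*c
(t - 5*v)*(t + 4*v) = t^2 - t*v - 20*v^2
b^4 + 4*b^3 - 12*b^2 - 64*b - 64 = (b - 4)*(b + 2)^2*(b + 4)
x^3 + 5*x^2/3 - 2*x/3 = x*(x - 1/3)*(x + 2)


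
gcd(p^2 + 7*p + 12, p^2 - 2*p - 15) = p + 3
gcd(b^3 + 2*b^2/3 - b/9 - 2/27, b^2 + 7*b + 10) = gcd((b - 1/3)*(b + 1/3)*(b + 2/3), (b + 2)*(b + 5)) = 1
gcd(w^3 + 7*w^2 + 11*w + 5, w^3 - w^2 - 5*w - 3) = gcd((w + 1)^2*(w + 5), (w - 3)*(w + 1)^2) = w^2 + 2*w + 1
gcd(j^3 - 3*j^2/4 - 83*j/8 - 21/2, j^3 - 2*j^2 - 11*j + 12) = j - 4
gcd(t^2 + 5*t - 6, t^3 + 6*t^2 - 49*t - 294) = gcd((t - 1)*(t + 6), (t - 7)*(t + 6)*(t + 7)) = t + 6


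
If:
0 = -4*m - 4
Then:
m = -1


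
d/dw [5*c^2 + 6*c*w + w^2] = 6*c + 2*w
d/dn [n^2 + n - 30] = 2*n + 1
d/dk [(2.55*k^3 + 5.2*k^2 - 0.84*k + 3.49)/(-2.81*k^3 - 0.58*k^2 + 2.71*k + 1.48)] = (13.133*k^4 + 9.1002*k^3 + 54.3475*k^2 + 19.4404*k - 10.7011)/(7.8961*k^6 + 3.2596*k^5 - 14.8938*k^4 - 11.4612*k^3 + 5.6273*k^2 + 8.0216*k + 2.1904)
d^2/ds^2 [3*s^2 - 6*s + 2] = 6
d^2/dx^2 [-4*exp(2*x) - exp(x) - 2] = (-16*exp(x) - 1)*exp(x)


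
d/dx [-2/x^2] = 4/x^3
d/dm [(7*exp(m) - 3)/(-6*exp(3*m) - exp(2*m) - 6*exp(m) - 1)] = (2*(7*exp(m) - 3)*(9*exp(2*m) + exp(m) + 3) - 42*exp(3*m) - 7*exp(2*m) - 42*exp(m) - 7)*exp(m)/(6*exp(3*m) + exp(2*m) + 6*exp(m) + 1)^2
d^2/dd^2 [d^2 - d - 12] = 2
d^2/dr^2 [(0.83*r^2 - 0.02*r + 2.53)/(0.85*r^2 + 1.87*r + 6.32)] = (8.88178419700125e-16*r^4 - 2.66747*r^3 - 15.78501*r^2 + 24.77325*r + 57.289114)/(0.614125*r^6 + 4.053225*r^5 + 22.615695*r^4 + 66.813043*r^3 + 168.154344*r^2 + 224.076864*r + 252.435968)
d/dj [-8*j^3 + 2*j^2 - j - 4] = -24*j^2 + 4*j - 1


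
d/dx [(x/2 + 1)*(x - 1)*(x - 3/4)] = 3*x^2/2 + x/4 - 11/8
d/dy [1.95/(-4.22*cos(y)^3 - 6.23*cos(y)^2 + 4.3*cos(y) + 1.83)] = (-24.687*cos(y)^2 - 24.297*cos(y) + 8.385)*sin(y)/(4.22*cos(y)^3 + 6.23*cos(y)^2 - 4.3*cos(y) - 1.83)^2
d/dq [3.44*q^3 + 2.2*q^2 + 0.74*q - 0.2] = 10.32*q^2 + 4.4*q + 0.74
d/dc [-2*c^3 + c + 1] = 1 - 6*c^2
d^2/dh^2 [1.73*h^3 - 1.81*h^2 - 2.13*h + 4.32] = 10.38*h - 3.62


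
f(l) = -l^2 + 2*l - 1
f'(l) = 2 - 2*l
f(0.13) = -0.76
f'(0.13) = 1.74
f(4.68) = -13.54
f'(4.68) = -7.36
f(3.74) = -7.51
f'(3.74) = -5.48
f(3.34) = -5.48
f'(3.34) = -4.68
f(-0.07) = -1.14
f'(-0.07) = 2.14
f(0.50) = -0.25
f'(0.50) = 1.00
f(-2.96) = -15.68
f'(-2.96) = 7.92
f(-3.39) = -19.27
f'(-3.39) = 8.78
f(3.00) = -4.00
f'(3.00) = -4.00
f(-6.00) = -49.00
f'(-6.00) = 14.00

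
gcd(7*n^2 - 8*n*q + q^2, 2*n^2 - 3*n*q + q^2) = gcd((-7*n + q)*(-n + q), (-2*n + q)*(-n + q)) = -n + q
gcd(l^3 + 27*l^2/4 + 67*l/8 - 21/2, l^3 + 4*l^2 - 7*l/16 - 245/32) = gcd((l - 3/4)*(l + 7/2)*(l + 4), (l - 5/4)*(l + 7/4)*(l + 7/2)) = l + 7/2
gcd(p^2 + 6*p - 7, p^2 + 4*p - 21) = p + 7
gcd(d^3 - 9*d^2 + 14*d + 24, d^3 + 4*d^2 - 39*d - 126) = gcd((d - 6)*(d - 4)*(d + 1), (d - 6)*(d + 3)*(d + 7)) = d - 6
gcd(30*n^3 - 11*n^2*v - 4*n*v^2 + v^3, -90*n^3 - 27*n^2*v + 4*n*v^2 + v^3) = -15*n^2 - 2*n*v + v^2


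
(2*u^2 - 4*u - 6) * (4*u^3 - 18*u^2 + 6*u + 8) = 8*u^5 - 52*u^4 + 60*u^3 + 100*u^2 - 68*u - 48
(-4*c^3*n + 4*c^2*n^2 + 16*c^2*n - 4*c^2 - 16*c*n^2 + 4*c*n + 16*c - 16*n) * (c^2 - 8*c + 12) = -4*c^5*n + 4*c^4*n^2 + 48*c^4*n - 4*c^4 - 48*c^3*n^2 - 172*c^3*n + 48*c^3 + 176*c^2*n^2 + 144*c^2*n - 176*c^2 - 192*c*n^2 + 176*c*n + 192*c - 192*n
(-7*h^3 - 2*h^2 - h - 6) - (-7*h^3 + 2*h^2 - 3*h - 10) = -4*h^2 + 2*h + 4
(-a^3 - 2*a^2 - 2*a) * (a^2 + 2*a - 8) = -a^5 - 4*a^4 + 2*a^3 + 12*a^2 + 16*a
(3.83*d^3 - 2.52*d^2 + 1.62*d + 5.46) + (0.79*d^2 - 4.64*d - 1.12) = 3.83*d^3 - 1.73*d^2 - 3.02*d + 4.34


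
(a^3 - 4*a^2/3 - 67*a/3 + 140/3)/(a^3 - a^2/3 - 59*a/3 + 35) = (a - 4)/(a - 3)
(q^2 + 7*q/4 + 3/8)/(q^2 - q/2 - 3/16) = 2*(2*q + 3)/(4*q - 3)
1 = 1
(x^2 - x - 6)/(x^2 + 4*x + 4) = (x - 3)/(x + 2)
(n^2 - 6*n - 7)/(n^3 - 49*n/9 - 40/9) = 9*(n - 7)/(9*n^2 - 9*n - 40)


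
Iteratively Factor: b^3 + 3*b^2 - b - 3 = (b + 3)*(b^2 - 1) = (b - 1)*(b + 3)*(b + 1)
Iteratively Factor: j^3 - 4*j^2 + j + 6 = (j + 1)*(j^2 - 5*j + 6) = (j - 3)*(j + 1)*(j - 2)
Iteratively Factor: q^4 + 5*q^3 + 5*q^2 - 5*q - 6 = (q + 1)*(q^3 + 4*q^2 + q - 6) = (q - 1)*(q + 1)*(q^2 + 5*q + 6) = (q - 1)*(q + 1)*(q + 2)*(q + 3)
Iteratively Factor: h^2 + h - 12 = (h + 4)*(h - 3)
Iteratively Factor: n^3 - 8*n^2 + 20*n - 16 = (n - 4)*(n^2 - 4*n + 4) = (n - 4)*(n - 2)*(n - 2)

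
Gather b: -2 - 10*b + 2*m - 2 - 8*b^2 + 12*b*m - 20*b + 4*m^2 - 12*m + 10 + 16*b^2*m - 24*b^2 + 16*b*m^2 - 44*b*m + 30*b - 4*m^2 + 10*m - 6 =b^2*(16*m - 32) + b*(16*m^2 - 32*m)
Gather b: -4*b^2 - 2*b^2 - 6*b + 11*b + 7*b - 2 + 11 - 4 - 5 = -6*b^2 + 12*b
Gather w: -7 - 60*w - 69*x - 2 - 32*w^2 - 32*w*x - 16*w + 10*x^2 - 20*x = -32*w^2 + w*(-32*x - 76) + 10*x^2 - 89*x - 9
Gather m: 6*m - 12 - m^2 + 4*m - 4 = -m^2 + 10*m - 16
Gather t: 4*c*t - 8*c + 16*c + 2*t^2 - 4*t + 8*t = 8*c + 2*t^2 + t*(4*c + 4)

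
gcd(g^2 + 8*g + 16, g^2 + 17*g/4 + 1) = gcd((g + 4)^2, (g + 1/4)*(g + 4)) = g + 4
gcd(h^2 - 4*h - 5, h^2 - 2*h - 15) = h - 5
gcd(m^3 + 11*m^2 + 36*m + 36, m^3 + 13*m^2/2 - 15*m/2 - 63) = m + 6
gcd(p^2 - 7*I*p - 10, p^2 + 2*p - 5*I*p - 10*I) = p - 5*I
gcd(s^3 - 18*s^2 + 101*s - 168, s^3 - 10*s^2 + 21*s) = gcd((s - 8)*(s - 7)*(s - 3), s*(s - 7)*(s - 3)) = s^2 - 10*s + 21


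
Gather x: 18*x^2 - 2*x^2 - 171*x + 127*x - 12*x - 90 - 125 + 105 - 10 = 16*x^2 - 56*x - 120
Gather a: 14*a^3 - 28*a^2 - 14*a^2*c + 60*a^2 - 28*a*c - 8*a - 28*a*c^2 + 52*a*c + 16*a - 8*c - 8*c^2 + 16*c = 14*a^3 + a^2*(32 - 14*c) + a*(-28*c^2 + 24*c + 8) - 8*c^2 + 8*c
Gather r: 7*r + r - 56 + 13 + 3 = 8*r - 40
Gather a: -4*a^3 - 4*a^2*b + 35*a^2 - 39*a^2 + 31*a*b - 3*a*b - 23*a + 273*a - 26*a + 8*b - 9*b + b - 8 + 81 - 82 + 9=-4*a^3 + a^2*(-4*b - 4) + a*(28*b + 224)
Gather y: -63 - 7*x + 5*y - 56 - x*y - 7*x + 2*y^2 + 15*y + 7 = -14*x + 2*y^2 + y*(20 - x) - 112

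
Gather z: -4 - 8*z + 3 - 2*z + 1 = -10*z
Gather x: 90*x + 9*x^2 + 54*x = 9*x^2 + 144*x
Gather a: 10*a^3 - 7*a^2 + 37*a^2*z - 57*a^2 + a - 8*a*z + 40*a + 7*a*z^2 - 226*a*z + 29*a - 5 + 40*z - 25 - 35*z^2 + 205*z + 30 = 10*a^3 + a^2*(37*z - 64) + a*(7*z^2 - 234*z + 70) - 35*z^2 + 245*z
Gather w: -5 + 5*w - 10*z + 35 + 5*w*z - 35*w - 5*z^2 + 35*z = w*(5*z - 30) - 5*z^2 + 25*z + 30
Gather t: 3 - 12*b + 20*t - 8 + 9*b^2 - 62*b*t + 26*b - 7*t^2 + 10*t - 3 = 9*b^2 + 14*b - 7*t^2 + t*(30 - 62*b) - 8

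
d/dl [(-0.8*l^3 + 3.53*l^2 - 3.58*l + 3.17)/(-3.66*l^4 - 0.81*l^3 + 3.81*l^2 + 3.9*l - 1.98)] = (-2.928*l^6 + 25.8396*l^5 - 39.4971*l^4 + 34.3692*l^3 + 39.8619*l^2 - 38.1342*l - 5.2746)/(13.3956*l^8 + 5.9292*l^7 - 27.2331*l^6 - 34.7202*l^5 + 22.6917*l^4 + 32.9256*l^3 + 0.122399999999999*l^2 - 15.444*l + 3.9204)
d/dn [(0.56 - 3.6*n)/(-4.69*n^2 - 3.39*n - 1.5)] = (-16.884*n^2 + 5.2528*n + 7.2984)/(21.9961*n^4 + 31.7982*n^3 + 25.5621*n^2 + 10.17*n + 2.25)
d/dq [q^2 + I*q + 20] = 2*q + I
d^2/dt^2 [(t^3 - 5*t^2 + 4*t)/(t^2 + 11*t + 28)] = 16*(19*t^3 + 168*t^2 + 252*t - 644)/(t^6 + 33*t^5 + 447*t^4 + 3179*t^3 + 12516*t^2 + 25872*t + 21952)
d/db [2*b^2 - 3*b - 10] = 4*b - 3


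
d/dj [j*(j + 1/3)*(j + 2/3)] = 3*j^2 + 2*j + 2/9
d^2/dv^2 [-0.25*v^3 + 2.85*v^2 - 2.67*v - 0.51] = 5.7 - 1.5*v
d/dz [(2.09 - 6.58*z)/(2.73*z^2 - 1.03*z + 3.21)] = (17.9634*z^2 - 11.4114*z - 18.9691)/(7.4529*z^4 - 5.6238*z^3 + 18.5875*z^2 - 6.6126*z + 10.3041)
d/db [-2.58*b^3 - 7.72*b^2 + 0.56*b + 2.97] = -7.74*b^2 - 15.44*b + 0.56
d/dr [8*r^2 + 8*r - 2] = 16*r + 8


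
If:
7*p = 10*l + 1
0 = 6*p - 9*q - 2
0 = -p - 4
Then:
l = -29/10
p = -4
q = -26/9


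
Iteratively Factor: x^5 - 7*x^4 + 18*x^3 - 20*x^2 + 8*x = (x - 2)*(x^4 - 5*x^3 + 8*x^2 - 4*x) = x*(x - 2)*(x^3 - 5*x^2 + 8*x - 4) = x*(x - 2)*(x - 1)*(x^2 - 4*x + 4) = x*(x - 2)^2*(x - 1)*(x - 2)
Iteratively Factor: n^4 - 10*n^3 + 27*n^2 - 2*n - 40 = (n - 2)*(n^3 - 8*n^2 + 11*n + 20) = (n - 4)*(n - 2)*(n^2 - 4*n - 5) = (n - 5)*(n - 4)*(n - 2)*(n + 1)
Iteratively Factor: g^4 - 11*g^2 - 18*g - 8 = (g + 1)*(g^3 - g^2 - 10*g - 8) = (g + 1)*(g + 2)*(g^2 - 3*g - 4) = (g - 4)*(g + 1)*(g + 2)*(g + 1)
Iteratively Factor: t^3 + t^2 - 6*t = (t - 2)*(t^2 + 3*t) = (t - 2)*(t + 3)*(t)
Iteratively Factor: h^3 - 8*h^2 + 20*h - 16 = (h - 2)*(h^2 - 6*h + 8) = (h - 2)^2*(h - 4)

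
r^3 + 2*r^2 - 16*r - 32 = (r - 4)*(r + 2)*(r + 4)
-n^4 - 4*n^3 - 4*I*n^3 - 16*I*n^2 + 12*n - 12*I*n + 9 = (n + 3)*(n + 3*I)*(-I*n + 1)*(-I*n - I)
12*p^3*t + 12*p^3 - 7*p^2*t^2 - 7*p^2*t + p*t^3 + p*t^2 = (-4*p + t)*(-3*p + t)*(p*t + p)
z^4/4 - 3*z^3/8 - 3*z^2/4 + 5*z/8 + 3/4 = (z/4 + 1/4)*(z - 2)*(z - 3/2)*(z + 1)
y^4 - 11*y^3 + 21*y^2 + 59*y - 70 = (y - 7)*(y - 5)*(y - 1)*(y + 2)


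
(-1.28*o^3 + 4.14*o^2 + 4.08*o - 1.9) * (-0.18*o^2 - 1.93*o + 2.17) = 0.2304*o^5 + 1.7252*o^4 - 11.5022*o^3 + 1.4514*o^2 + 12.5206*o - 4.123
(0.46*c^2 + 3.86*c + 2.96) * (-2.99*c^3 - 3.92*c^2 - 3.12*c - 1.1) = -1.3754*c^5 - 13.3446*c^4 - 25.4168*c^3 - 24.1524*c^2 - 13.4812*c - 3.256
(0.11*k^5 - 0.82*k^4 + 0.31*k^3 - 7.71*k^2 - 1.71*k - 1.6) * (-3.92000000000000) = -0.4312*k^5 + 3.2144*k^4 - 1.2152*k^3 + 30.2232*k^2 + 6.7032*k + 6.272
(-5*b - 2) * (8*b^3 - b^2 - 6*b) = -40*b^4 - 11*b^3 + 32*b^2 + 12*b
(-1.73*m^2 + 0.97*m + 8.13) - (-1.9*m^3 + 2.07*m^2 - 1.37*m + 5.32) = 1.9*m^3 - 3.8*m^2 + 2.34*m + 2.81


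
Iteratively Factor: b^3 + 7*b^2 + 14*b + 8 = (b + 1)*(b^2 + 6*b + 8) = (b + 1)*(b + 2)*(b + 4)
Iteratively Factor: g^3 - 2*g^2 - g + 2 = (g - 2)*(g^2 - 1) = (g - 2)*(g + 1)*(g - 1)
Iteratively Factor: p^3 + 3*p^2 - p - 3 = (p - 1)*(p^2 + 4*p + 3) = (p - 1)*(p + 3)*(p + 1)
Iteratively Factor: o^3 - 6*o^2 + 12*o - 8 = (o - 2)*(o^2 - 4*o + 4) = (o - 2)^2*(o - 2)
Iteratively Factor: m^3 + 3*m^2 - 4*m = (m + 4)*(m^2 - m) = m*(m + 4)*(m - 1)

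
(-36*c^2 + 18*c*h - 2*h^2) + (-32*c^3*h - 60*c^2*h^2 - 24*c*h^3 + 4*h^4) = -32*c^3*h - 60*c^2*h^2 - 36*c^2 - 24*c*h^3 + 18*c*h + 4*h^4 - 2*h^2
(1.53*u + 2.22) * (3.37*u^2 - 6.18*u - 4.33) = 5.1561*u^3 - 1.974*u^2 - 20.3445*u - 9.6126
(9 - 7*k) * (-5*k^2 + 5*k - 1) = 35*k^3 - 80*k^2 + 52*k - 9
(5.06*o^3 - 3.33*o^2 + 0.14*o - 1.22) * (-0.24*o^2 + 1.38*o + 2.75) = -1.2144*o^5 + 7.782*o^4 + 9.286*o^3 - 8.6715*o^2 - 1.2986*o - 3.355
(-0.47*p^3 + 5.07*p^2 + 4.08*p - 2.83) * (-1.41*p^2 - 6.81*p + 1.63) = 0.6627*p^5 - 3.948*p^4 - 41.0456*p^3 - 15.5304*p^2 + 25.9227*p - 4.6129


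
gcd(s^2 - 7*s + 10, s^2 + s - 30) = s - 5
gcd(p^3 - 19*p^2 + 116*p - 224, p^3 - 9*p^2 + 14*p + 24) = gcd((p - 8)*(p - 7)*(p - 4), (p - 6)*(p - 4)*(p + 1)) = p - 4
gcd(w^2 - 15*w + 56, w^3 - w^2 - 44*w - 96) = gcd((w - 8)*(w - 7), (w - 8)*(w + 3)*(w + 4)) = w - 8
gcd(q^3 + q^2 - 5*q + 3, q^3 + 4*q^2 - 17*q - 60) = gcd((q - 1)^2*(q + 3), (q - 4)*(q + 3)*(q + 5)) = q + 3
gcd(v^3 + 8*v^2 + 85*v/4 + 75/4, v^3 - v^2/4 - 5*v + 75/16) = v + 5/2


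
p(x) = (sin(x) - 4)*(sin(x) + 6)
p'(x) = (sin(x) - 4)*cos(x) + (sin(x) + 6)*cos(x)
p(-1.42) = -25.00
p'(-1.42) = 0.00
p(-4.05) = -21.80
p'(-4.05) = -2.20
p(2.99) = -23.68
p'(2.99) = -2.28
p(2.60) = -22.70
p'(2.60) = -2.60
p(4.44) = -25.00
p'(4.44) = -0.02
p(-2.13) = -24.98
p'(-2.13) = -0.16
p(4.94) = -25.00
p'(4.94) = 0.01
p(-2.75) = -24.62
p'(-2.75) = -1.14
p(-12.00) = -22.64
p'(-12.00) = 2.59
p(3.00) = -23.70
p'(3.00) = -2.26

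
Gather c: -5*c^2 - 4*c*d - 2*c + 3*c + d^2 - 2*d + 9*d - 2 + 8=-5*c^2 + c*(1 - 4*d) + d^2 + 7*d + 6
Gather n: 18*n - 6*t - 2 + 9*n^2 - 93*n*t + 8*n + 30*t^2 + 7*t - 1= 9*n^2 + n*(26 - 93*t) + 30*t^2 + t - 3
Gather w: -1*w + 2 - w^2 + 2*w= -w^2 + w + 2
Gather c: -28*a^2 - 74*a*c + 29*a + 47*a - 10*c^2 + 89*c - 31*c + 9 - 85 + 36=-28*a^2 + 76*a - 10*c^2 + c*(58 - 74*a) - 40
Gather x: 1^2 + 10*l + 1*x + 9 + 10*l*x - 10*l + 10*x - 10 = x*(10*l + 11)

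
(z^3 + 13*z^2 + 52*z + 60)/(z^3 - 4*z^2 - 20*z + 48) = (z^3 + 13*z^2 + 52*z + 60)/(z^3 - 4*z^2 - 20*z + 48)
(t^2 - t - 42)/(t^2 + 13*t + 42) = (t - 7)/(t + 7)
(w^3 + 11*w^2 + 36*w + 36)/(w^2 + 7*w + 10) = (w^2 + 9*w + 18)/(w + 5)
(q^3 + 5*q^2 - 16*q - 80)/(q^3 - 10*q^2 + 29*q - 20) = (q^2 + 9*q + 20)/(q^2 - 6*q + 5)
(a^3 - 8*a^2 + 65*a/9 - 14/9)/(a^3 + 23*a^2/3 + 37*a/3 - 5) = (3*a^2 - 23*a + 14)/(3*(a^2 + 8*a + 15))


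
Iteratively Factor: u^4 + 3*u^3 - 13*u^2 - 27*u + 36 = (u + 4)*(u^3 - u^2 - 9*u + 9) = (u + 3)*(u + 4)*(u^2 - 4*u + 3) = (u - 1)*(u + 3)*(u + 4)*(u - 3)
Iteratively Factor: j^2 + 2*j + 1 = (j + 1)*(j + 1)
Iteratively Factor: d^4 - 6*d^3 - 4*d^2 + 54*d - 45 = (d - 3)*(d^3 - 3*d^2 - 13*d + 15) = (d - 5)*(d - 3)*(d^2 + 2*d - 3) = (d - 5)*(d - 3)*(d - 1)*(d + 3)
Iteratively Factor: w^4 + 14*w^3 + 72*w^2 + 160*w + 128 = (w + 4)*(w^3 + 10*w^2 + 32*w + 32) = (w + 4)^2*(w^2 + 6*w + 8) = (w + 4)^3*(w + 2)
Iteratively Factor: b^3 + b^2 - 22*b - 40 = (b + 4)*(b^2 - 3*b - 10) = (b + 2)*(b + 4)*(b - 5)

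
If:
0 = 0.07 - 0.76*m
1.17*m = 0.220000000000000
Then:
No Solution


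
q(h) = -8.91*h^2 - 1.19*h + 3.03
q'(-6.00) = 105.73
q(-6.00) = -310.59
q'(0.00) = -1.19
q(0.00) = 3.03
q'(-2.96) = 51.56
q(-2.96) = -71.51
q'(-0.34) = 4.87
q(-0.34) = 2.40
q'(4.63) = -83.70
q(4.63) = -193.48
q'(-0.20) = 2.37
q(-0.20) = 2.91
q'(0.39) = -8.14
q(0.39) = 1.21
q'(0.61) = -12.06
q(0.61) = -1.01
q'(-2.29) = 39.62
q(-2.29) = -40.97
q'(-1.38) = 23.40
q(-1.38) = -12.30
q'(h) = -17.82*h - 1.19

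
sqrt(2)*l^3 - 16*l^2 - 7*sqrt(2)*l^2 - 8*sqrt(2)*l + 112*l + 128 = (l - 8)*(l - 8*sqrt(2))*(sqrt(2)*l + sqrt(2))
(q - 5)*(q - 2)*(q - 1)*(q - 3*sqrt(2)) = q^4 - 8*q^3 - 3*sqrt(2)*q^3 + 17*q^2 + 24*sqrt(2)*q^2 - 51*sqrt(2)*q - 10*q + 30*sqrt(2)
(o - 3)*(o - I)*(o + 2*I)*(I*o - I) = I*o^4 - o^3 - 4*I*o^3 + 4*o^2 + 5*I*o^2 - 3*o - 8*I*o + 6*I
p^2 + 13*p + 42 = (p + 6)*(p + 7)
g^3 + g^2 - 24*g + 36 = (g - 3)*(g - 2)*(g + 6)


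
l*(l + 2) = l^2 + 2*l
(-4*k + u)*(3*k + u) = -12*k^2 - k*u + u^2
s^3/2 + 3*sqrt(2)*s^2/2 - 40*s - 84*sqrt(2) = (s/2 + sqrt(2))*(s - 6*sqrt(2))*(s + 7*sqrt(2))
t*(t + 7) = t^2 + 7*t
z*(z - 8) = z^2 - 8*z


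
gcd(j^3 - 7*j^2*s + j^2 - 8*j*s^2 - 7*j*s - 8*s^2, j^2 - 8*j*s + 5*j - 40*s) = -j + 8*s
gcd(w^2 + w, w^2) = w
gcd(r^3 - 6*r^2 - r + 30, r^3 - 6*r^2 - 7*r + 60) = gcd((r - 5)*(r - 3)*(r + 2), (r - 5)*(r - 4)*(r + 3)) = r - 5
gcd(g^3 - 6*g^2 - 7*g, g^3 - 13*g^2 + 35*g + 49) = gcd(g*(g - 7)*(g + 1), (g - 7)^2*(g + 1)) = g^2 - 6*g - 7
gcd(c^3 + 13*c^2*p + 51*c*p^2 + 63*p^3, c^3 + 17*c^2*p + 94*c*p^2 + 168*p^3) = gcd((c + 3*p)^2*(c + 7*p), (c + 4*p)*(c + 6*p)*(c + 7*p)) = c + 7*p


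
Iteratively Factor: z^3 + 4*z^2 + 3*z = (z)*(z^2 + 4*z + 3) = z*(z + 1)*(z + 3)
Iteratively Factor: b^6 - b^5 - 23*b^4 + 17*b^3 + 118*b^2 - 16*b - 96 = (b - 4)*(b^5 + 3*b^4 - 11*b^3 - 27*b^2 + 10*b + 24) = (b - 4)*(b + 2)*(b^4 + b^3 - 13*b^2 - b + 12) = (b - 4)*(b + 1)*(b + 2)*(b^3 - 13*b + 12) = (b - 4)*(b - 1)*(b + 1)*(b + 2)*(b^2 + b - 12) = (b - 4)*(b - 3)*(b - 1)*(b + 1)*(b + 2)*(b + 4)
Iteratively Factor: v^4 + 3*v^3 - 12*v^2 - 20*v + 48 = (v + 4)*(v^3 - v^2 - 8*v + 12) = (v - 2)*(v + 4)*(v^2 + v - 6) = (v - 2)*(v + 3)*(v + 4)*(v - 2)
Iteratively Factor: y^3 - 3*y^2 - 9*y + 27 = (y - 3)*(y^2 - 9) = (y - 3)^2*(y + 3)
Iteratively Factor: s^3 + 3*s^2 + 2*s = (s + 2)*(s^2 + s) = s*(s + 2)*(s + 1)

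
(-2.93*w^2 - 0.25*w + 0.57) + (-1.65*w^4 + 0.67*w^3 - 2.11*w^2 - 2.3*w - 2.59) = -1.65*w^4 + 0.67*w^3 - 5.04*w^2 - 2.55*w - 2.02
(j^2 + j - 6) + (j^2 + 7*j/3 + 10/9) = 2*j^2 + 10*j/3 - 44/9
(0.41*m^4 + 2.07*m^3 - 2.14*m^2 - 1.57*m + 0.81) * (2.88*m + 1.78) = 1.1808*m^5 + 6.6914*m^4 - 2.4786*m^3 - 8.3308*m^2 - 0.4618*m + 1.4418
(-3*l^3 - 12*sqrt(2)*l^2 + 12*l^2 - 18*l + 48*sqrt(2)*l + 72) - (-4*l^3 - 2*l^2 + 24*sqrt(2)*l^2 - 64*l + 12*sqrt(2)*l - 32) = l^3 - 36*sqrt(2)*l^2 + 14*l^2 + 46*l + 36*sqrt(2)*l + 104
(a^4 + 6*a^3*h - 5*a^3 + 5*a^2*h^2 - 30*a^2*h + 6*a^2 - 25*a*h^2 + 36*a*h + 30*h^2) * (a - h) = a^5 + 5*a^4*h - 5*a^4 - a^3*h^2 - 25*a^3*h + 6*a^3 - 5*a^2*h^3 + 5*a^2*h^2 + 30*a^2*h + 25*a*h^3 - 6*a*h^2 - 30*h^3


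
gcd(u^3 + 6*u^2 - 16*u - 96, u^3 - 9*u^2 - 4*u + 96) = u - 4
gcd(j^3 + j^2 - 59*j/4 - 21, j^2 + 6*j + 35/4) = j + 7/2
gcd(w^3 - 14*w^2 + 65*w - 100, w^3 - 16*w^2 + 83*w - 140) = w^2 - 9*w + 20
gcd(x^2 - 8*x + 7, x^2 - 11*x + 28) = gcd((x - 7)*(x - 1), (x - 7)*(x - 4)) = x - 7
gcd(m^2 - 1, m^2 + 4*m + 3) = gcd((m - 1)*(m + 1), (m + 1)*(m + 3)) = m + 1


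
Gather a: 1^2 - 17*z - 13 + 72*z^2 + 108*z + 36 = 72*z^2 + 91*z + 24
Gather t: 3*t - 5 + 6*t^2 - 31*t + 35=6*t^2 - 28*t + 30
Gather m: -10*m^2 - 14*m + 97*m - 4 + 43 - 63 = -10*m^2 + 83*m - 24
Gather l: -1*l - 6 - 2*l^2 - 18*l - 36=-2*l^2 - 19*l - 42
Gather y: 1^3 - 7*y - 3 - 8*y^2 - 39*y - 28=-8*y^2 - 46*y - 30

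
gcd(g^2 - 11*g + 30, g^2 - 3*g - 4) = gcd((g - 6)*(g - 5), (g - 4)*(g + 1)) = 1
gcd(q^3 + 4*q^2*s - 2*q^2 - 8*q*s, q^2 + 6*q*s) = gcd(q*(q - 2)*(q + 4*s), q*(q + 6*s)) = q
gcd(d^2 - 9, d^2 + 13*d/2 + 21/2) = d + 3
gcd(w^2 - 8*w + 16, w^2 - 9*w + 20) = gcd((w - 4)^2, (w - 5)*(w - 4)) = w - 4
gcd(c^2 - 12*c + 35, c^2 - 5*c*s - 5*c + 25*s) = c - 5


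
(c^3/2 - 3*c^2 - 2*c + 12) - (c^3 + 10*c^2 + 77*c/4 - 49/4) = -c^3/2 - 13*c^2 - 85*c/4 + 97/4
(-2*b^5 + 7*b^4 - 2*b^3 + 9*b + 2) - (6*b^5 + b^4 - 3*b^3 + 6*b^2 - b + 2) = -8*b^5 + 6*b^4 + b^3 - 6*b^2 + 10*b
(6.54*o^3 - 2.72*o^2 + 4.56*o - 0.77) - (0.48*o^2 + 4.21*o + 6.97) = 6.54*o^3 - 3.2*o^2 + 0.35*o - 7.74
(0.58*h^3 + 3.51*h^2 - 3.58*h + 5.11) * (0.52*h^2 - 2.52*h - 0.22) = 0.3016*h^5 + 0.3636*h^4 - 10.8344*h^3 + 10.9066*h^2 - 12.0896*h - 1.1242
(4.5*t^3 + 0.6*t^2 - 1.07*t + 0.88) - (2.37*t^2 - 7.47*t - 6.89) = 4.5*t^3 - 1.77*t^2 + 6.4*t + 7.77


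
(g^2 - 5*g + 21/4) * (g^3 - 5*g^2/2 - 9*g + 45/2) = g^5 - 15*g^4/2 + 35*g^3/4 + 435*g^2/8 - 639*g/4 + 945/8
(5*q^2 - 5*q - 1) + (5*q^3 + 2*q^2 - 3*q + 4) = 5*q^3 + 7*q^2 - 8*q + 3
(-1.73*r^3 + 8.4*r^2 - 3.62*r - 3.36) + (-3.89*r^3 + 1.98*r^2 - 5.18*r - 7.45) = -5.62*r^3 + 10.38*r^2 - 8.8*r - 10.81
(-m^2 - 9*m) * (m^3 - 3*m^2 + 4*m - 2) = -m^5 - 6*m^4 + 23*m^3 - 34*m^2 + 18*m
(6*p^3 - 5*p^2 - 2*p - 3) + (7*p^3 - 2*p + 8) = 13*p^3 - 5*p^2 - 4*p + 5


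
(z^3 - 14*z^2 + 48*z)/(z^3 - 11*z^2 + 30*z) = (z - 8)/(z - 5)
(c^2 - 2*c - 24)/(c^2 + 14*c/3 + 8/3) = 3*(c - 6)/(3*c + 2)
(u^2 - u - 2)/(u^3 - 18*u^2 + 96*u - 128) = (u + 1)/(u^2 - 16*u + 64)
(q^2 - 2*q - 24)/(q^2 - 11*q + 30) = (q + 4)/(q - 5)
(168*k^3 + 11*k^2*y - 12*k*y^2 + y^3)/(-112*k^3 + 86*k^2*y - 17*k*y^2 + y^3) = (3*k + y)/(-2*k + y)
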